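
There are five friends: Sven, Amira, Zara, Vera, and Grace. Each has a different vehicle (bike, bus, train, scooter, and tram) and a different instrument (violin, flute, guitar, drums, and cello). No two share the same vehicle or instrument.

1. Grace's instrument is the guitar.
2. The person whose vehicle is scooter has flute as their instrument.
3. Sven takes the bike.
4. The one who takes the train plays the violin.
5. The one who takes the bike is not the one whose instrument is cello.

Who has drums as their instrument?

Sven

Clue 1 rules out Grace for the one with instrument drums.
With clues 1–5, Amira, Vera, and Zara are impossible for the one with instrument drums.
That leaves Sven.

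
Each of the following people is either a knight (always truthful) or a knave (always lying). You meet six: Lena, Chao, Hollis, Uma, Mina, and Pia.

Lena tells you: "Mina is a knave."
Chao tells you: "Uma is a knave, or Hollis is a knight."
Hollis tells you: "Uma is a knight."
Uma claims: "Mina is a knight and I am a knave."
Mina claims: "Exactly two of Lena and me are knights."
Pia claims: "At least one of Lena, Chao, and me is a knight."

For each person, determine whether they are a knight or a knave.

Consider Lena. Suppose Lena is a knave.
Then no assignment of the remaining roles makes every statement match its speaker's type — contradiction.
So Lena is a knight.
With that fixed, Pia's statement is true, so Pia is a knight.
Consider Chao. Suppose Chao is a knave.
Then no assignment of the remaining roles makes every statement match its speaker's type — contradiction.
So Chao is a knight.
Consider Hollis. Suppose Hollis is a knight.
Then no assignment of the remaining roles makes every statement match its speaker's type — contradiction.
So Hollis is a knave.
Consider Uma. Suppose Uma is a knight.
Then Chao's statement comes out false, contradicting Chao being a knight.
So Uma is a knave.
Consider Mina. Suppose Mina is a knight.
Then Lena's statement comes out false, contradicting Lena being a knight.
So Mina is a knave.

Lena: knight, Chao: knight, Hollis: knave, Uma: knave, Mina: knave, Pia: knight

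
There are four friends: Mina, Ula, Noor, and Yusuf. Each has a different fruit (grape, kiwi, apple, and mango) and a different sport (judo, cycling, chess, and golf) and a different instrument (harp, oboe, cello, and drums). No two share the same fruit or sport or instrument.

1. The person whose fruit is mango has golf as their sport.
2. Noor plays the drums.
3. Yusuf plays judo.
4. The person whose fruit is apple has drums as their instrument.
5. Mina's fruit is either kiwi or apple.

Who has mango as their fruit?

Ula

With clues 1–3, Yusuf is impossible for the one with fruit mango.
With clues 1–4, Noor is impossible for the one with fruit mango.
With clues 1–5, Mina is impossible for the one with fruit mango.
That leaves Ula.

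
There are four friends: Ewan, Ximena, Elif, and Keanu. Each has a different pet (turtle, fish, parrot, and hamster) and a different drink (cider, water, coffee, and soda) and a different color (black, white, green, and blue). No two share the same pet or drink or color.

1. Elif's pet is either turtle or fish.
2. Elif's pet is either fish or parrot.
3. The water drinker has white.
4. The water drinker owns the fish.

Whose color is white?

With clues 1–4, Ewan, Keanu, and Ximena are impossible for the one with color white.
That leaves Elif.

Elif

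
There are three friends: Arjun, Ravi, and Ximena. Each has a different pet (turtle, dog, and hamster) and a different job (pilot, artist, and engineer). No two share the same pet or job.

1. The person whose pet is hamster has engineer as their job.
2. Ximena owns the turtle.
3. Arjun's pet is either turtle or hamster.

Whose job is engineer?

Arjun

With clues 1–2, Ximena is impossible for the one with job engineer.
With clues 1–3, Ravi is impossible for the one with job engineer.
That leaves Arjun.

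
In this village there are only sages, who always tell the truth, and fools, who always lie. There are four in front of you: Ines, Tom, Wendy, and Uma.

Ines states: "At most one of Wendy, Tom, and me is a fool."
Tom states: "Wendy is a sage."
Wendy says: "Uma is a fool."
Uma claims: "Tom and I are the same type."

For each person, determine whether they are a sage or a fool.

Ines: sage, Tom: sage, Wendy: sage, Uma: fool

Consider Ines. Suppose Ines is a fool.
Then no assignment of the remaining roles makes every statement match its speaker's type — contradiction.
So Ines is a sage.
Consider Tom. Suppose Tom is a fool.
Then whichever role Uma has, Uma's statement has the wrong truth value — contradiction.
So Tom is a sage.
Consider Wendy. Suppose Wendy is a fool.
Then Tom's statement comes out false, contradicting Tom being a sage.
So Wendy is a sage.
Consider Uma. Suppose Uma is a sage.
Then Wendy's statement comes out false, contradicting Wendy being a sage.
So Uma is a fool.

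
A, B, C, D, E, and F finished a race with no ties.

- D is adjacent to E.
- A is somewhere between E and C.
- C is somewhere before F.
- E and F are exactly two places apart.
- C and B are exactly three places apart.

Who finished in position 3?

F

With clues 1–3, C is ruled out for place 3.
With clues 1–5, A, B, D, and E are ruled out for place 3.
So place 3 is F.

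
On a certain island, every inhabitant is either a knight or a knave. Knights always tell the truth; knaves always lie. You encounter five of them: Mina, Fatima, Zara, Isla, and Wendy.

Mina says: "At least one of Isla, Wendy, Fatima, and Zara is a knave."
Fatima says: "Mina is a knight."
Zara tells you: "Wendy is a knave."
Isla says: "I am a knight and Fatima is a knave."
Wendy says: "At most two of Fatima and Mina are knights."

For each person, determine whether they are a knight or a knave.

Regardless of anyone's role, Wendy's statement is true, so Wendy is a knight.
With that fixed, Zara's statement is false, so Zara is a knave.
With that fixed, Mina's statement is true, so Mina is a knight.
With that fixed, Fatima's statement is true, so Fatima is a knight.
With that fixed, Isla's statement is false, so Isla is a knave.

Mina: knight, Fatima: knight, Zara: knave, Isla: knave, Wendy: knight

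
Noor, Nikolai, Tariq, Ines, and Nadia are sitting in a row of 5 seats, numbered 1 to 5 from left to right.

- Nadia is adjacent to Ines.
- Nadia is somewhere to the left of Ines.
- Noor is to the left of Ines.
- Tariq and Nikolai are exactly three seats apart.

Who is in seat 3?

Nadia

With clues 1–4, Ines, Nikolai, Noor, and Tariq are ruled out for seat 3.
So seat 3 is Nadia.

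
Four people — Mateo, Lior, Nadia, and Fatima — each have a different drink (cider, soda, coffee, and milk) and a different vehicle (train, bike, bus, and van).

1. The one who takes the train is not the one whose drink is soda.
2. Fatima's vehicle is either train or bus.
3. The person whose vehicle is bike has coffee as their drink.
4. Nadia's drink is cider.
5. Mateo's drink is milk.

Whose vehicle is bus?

With clues 1–5, Lior, Mateo, and Nadia are impossible for the one with vehicle bus.
That leaves Fatima.

Fatima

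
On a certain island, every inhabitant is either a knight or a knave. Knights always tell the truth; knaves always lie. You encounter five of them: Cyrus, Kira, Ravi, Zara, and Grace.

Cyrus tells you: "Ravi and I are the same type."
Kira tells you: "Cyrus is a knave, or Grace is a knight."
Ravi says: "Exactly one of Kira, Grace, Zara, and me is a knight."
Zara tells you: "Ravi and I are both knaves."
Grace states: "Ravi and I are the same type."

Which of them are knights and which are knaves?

Consider Cyrus. Suppose Cyrus is a knave.
Then no assignment of the remaining roles makes every statement match its speaker's type — contradiction.
So Cyrus is a knight.
Consider Kira. Suppose Kira is a knight.
Then no assignment of the remaining roles makes every statement match its speaker's type — contradiction.
So Kira is a knave.
Consider Ravi. Suppose Ravi is a knave.
Then Cyrus's statement comes out false, contradicting Cyrus being a knight.
So Ravi is a knight.
With that fixed, Zara's statement is false, so Zara is a knave.
Consider Grace. Suppose Grace is a knight.
Then Kira's statement comes out true, contradicting Kira being a knave.
So Grace is a knave.

Cyrus: knight, Kira: knave, Ravi: knight, Zara: knave, Grace: knave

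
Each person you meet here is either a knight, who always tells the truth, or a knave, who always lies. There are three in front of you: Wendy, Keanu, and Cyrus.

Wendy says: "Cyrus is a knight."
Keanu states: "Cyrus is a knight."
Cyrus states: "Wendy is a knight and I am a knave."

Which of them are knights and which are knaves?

Consider Wendy. Suppose Wendy is a knight.
Then whichever role Cyrus has, Cyrus's statement has the wrong truth value — contradiction.
So Wendy is a knave.
With that fixed, Cyrus's statement is false, so Cyrus is a knave.
With that fixed, Keanu's statement is false, so Keanu is a knave.

Wendy: knave, Keanu: knave, Cyrus: knave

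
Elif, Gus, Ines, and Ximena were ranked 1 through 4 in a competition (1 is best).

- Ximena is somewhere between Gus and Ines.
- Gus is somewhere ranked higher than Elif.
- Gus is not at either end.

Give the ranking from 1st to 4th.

Ines, Ximena, Gus, Elif

From clue 1: Ximena is in {2,3}.
From clues 1–2: Gus is in {1,3}.
From clues 1–3: Ines → rank 1, Ximena → rank 2, Gus → rank 3, Elif → rank 4.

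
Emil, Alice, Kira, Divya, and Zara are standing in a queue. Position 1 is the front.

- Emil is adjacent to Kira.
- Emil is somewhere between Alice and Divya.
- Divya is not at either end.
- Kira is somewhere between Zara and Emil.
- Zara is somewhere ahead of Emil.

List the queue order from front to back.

Zara, Divya, Kira, Emil, Alice

From clues 1–2: Emil is in {2,3,4}.
From clues 1–3: Alice is in {1,5}.
From clues 1–4: Kira → position 3.
From clues 1–5: Zara → position 1, Divya → position 2, Emil → position 4, Alice → position 5.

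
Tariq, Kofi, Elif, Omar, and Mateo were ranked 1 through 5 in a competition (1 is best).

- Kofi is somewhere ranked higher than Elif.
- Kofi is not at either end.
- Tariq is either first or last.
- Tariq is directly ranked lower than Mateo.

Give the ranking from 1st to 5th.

From clue 1: Kofi is in {1,2,3,4}.
From clues 1–2: Kofi is in {2,3,4}.
From clues 1–3: Tariq is in {1,5}.
From clues 1–4: Omar → rank 1, Kofi → rank 2, Elif → rank 3, Mateo → rank 4, Tariq → rank 5.

Omar, Kofi, Elif, Mateo, Tariq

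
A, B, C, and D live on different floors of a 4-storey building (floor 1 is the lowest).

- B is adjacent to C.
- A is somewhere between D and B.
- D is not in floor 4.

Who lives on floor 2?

With clues 1–2, D is ruled out for floor 2.
With clues 1–3, B and C are ruled out for floor 2.
So floor 2 is A.

A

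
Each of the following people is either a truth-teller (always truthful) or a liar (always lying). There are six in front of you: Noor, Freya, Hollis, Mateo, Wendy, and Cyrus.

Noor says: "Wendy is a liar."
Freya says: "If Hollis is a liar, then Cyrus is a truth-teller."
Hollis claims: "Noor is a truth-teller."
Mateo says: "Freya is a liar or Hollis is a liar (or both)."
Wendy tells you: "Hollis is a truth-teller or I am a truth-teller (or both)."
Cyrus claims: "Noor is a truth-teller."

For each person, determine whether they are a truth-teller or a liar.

Consider Noor. Suppose Noor is a truth-teller.
Then no assignment of the remaining roles makes every statement match its speaker's type — contradiction.
So Noor is a liar.
With that fixed, Hollis's statement is false, so Hollis is a liar.
With that fixed, Mateo's statement is true, so Mateo is a truth-teller.
With that fixed, Cyrus's statement is false, so Cyrus is a liar.
With that fixed, Freya's statement is false, so Freya is a liar.
Consider Wendy. Suppose Wendy is a liar.
Then Noor's statement comes out true, contradicting Noor being a liar.
So Wendy is a truth-teller.

Noor: liar, Freya: liar, Hollis: liar, Mateo: truth-teller, Wendy: truth-teller, Cyrus: liar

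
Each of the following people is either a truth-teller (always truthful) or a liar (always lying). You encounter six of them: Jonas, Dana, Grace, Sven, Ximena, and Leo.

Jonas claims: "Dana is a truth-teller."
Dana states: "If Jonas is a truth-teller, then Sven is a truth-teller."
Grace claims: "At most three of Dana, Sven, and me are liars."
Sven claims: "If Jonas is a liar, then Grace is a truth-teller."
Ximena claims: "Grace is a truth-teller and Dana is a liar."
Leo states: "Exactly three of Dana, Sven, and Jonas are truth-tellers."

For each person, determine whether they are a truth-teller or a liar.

Jonas: truth-teller, Dana: truth-teller, Grace: truth-teller, Sven: truth-teller, Ximena: liar, Leo: truth-teller

Regardless of anyone's role, Grace's statement is true, so Grace is a truth-teller.
With that fixed, Sven's statement is true, so Sven is a truth-teller.
With that fixed, Dana's statement is true, so Dana is a truth-teller.
With that fixed, Ximena's statement is false, so Ximena is a liar.
With that fixed, Jonas's statement is true, so Jonas is a truth-teller.
With that fixed, Leo's statement is true, so Leo is a truth-teller.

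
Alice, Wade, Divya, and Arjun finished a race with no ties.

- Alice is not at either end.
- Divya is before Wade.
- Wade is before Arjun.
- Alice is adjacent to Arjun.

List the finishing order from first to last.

From clue 1: Alice is in {2,3}.
From clues 1–3: Divya → place 1, Arjun → place 4.
From clues 1–4: Wade → place 2, Alice → place 3.

Divya, Wade, Alice, Arjun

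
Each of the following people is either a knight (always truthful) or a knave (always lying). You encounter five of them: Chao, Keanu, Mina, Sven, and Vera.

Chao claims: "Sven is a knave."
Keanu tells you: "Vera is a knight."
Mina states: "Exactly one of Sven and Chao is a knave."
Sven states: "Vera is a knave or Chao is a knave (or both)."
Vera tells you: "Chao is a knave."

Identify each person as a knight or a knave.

Consider Chao. Suppose Chao is a knight.
Then no assignment of the remaining roles makes every statement match its speaker's type — contradiction.
So Chao is a knave.
With that fixed, Sven's statement is true, so Sven is a knight.
With that fixed, Vera's statement is true, so Vera is a knight.
With that fixed, Keanu's statement is true, so Keanu is a knight.
With that fixed, Mina's statement is true, so Mina is a knight.

Chao: knave, Keanu: knight, Mina: knight, Sven: knight, Vera: knight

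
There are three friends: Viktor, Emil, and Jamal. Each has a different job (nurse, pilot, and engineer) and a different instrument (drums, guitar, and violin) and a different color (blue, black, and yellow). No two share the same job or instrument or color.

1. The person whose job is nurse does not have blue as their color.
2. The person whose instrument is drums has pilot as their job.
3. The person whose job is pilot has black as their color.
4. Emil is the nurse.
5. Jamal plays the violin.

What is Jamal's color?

blue

With clues 1–4, yellow is impossible for Jamal's color.
With clues 1–5, black is impossible for Jamal's color.
That leaves blue.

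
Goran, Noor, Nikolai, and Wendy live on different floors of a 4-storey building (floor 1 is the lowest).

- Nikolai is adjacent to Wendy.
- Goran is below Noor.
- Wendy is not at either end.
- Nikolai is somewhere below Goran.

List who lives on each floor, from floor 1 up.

From clues 1–2: Goran is in {1,3}.
From clues 1–4: Nikolai → floor 1, Wendy → floor 2, Goran → floor 3, Noor → floor 4.

Nikolai, Wendy, Goran, Noor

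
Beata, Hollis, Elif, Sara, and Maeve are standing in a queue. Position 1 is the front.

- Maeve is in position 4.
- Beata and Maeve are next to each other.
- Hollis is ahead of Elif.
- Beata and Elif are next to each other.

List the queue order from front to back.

From clue 1: Maeve → position 4.
From clues 1–2: Beata is in {3,5}.
From clues 1–4: Hollis → position 1, Elif → position 2, Beata → position 3, Sara → position 5.

Hollis, Elif, Beata, Maeve, Sara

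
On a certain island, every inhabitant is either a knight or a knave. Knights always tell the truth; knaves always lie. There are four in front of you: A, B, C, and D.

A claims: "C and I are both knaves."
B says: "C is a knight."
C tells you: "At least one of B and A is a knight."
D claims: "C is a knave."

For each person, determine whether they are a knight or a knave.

Consider A. Suppose A is a knight.
Then A's own statement would have to be true, but it can't be — contradiction.
So A is a knave.
Consider B. Suppose B is a knave.
Then no assignment of the remaining roles makes every statement match its speaker's type — contradiction.
So B is a knight.
With that fixed, C's statement is true, so C is a knight.
With that fixed, D's statement is false, so D is a knave.

A: knave, B: knight, C: knight, D: knave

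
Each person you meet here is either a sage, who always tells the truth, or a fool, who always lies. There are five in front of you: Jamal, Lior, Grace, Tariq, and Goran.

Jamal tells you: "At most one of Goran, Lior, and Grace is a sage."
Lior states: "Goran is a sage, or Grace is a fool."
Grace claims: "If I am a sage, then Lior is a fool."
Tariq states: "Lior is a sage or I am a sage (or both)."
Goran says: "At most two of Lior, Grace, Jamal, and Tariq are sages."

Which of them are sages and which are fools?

Consider Jamal. Suppose Jamal is a fool.
Then no assignment of the remaining roles makes every statement match its speaker's type — contradiction.
So Jamal is a sage.
Consider Lior. Suppose Lior is a sage.
Then whichever role Grace has, Grace's statement has the wrong truth value — contradiction.
So Lior is a fool.
With that fixed, Grace's statement is true, so Grace is a sage.
Consider Tariq. Suppose Tariq is a fool.
Then no assignment of the remaining roles makes every statement match its speaker's type — contradiction.
So Tariq is a sage.
With that fixed, Goran's statement is false, so Goran is a fool.

Jamal: sage, Lior: fool, Grace: sage, Tariq: sage, Goran: fool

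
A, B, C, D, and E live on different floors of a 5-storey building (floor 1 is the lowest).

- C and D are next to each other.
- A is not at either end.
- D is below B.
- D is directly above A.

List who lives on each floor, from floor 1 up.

E, A, D, C, B

From clues 1–2: A is in {2,3,4}.
From clues 1–4: E → floor 1, A → floor 2, D → floor 3, C → floor 4, B → floor 5.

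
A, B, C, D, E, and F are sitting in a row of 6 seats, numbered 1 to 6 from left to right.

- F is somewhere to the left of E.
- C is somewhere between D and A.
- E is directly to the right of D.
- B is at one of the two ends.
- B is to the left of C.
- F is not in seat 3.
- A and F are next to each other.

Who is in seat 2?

With clues 1–3, E is ruled out for seat 2.
With clues 1–4, B is ruled out for seat 2.
With clues 1–5, C and D are ruled out for seat 2.
With clues 1–7, A is ruled out for seat 2.
So seat 2 is F.

F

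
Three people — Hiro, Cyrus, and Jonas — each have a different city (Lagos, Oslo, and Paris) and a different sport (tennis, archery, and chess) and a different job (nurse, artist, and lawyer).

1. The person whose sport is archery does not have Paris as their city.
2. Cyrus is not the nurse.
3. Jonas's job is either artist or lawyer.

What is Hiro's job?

With clues 1–3, artist and lawyer are impossible for Hiro's job.
That leaves nurse.

nurse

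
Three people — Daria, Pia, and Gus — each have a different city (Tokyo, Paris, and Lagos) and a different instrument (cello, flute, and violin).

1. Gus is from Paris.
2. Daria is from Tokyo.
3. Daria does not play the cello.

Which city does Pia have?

Clue 1 rules out Paris for Pia's city.
With clues 1–2, Tokyo is impossible for Pia's city.
That leaves Lagos.

Lagos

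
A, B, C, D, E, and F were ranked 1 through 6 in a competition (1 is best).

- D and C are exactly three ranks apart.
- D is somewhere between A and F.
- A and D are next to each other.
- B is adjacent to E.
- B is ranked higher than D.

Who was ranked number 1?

With clues 1–2, D is ruled out for rank 1.
With clues 1–4, B, C, and E are ruled out for rank 1.
With clues 1–5, A is ruled out for rank 1.
So rank 1 is F.

F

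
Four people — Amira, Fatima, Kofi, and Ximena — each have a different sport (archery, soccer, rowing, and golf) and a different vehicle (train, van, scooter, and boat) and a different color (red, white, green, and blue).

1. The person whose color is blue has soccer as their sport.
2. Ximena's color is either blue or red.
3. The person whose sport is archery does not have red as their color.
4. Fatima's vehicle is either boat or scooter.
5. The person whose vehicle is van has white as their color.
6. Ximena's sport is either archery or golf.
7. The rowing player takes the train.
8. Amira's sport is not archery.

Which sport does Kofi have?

archery

With clues 1–6, golf is impossible for Kofi's sport.
With clues 1–7, soccer is impossible for Kofi's sport.
With clues 1–8, rowing is impossible for Kofi's sport.
That leaves archery.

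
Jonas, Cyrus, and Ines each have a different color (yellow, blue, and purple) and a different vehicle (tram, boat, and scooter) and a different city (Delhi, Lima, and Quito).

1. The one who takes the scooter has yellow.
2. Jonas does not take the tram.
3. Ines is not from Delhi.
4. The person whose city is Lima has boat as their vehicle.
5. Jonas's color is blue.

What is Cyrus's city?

With clues 1–5, Lima and Quito are impossible for Cyrus's city.
That leaves Delhi.

Delhi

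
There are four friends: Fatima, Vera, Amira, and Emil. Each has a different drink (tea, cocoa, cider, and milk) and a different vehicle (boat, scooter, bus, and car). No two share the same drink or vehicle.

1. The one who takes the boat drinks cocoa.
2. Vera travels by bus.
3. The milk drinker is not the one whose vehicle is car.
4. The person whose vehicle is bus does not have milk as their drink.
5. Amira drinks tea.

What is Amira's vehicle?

car

With clues 1–2, bus is impossible for Amira's vehicle.
With clues 1–5, boat and scooter are impossible for Amira's vehicle.
That leaves car.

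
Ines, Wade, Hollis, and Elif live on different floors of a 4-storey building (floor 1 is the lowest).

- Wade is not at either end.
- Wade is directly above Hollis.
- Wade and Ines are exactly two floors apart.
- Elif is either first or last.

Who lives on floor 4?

Elif

With clue 1, Wade is ruled out for floor 4.
With clues 1–2, Hollis is ruled out for floor 4.
With clues 1–4, Ines is ruled out for floor 4.
So floor 4 is Elif.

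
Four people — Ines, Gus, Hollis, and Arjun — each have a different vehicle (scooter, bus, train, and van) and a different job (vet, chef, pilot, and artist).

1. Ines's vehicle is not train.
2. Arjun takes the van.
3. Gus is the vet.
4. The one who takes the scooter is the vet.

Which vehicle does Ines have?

Clue 1 rules out train for Ines's vehicle.
With clues 1–2, van is impossible for Ines's vehicle.
With clues 1–4, scooter is impossible for Ines's vehicle.
That leaves bus.

bus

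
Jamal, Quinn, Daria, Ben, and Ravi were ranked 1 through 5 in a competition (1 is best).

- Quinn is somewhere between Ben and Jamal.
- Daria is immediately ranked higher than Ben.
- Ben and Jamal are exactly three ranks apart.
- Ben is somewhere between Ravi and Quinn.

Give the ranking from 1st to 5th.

Jamal, Quinn, Daria, Ben, Ravi

From clue 1: Quinn is in {2,3,4}.
From clues 1–3: Jamal is in {1,2,5}.
From clues 1–4: Jamal → rank 1, Quinn → rank 2, Daria → rank 3, Ben → rank 4, Ravi → rank 5.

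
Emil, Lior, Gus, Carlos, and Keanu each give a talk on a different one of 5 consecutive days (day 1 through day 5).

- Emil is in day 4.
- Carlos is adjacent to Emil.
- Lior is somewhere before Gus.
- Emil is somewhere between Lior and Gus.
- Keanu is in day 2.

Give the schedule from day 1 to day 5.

From clue 1: Emil → day 4.
From clues 1–2: Carlos is in {3,5}.
From clues 1–3: Lior is in {1,2}.
From clues 1–4: Carlos → day 3, Gus → day 5.
From clues 1–5: Lior → day 1, Keanu → day 2.

Lior, Keanu, Carlos, Emil, Gus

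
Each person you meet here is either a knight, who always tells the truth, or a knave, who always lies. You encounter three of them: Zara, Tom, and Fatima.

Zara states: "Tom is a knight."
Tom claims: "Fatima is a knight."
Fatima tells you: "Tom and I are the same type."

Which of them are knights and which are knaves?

Zara: knight, Tom: knight, Fatima: knight

Consider Zara. Suppose Zara is a knave.
Then no assignment of the remaining roles makes every statement match its speaker's type — contradiction.
So Zara is a knight.
Consider Tom. Suppose Tom is a knave.
Then Zara's statement comes out false, contradicting Zara being a knight.
So Tom is a knight.
Consider Fatima. Suppose Fatima is a knave.
Then Tom's statement comes out false, contradicting Tom being a knight.
So Fatima is a knight.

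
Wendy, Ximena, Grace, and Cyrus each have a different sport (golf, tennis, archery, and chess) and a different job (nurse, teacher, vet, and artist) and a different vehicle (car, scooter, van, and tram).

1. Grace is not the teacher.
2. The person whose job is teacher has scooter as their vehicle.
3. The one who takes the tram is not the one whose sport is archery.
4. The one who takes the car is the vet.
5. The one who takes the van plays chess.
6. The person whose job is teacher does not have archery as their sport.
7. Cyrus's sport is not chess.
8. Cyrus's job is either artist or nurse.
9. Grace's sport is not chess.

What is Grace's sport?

With clues 1–8, golf and tennis are impossible for Grace's sport.
With clues 1–9, chess is impossible for Grace's sport.
That leaves archery.

archery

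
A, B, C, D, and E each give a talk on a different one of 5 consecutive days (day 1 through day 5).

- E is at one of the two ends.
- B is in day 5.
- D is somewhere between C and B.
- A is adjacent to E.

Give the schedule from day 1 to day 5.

From clue 1: E is in {1,5}.
From clues 1–2: E → day 1, B → day 5.
From clues 1–3: C is in {2,3}.
From clues 1–4: A → day 2, C → day 3, D → day 4.

E, A, C, D, B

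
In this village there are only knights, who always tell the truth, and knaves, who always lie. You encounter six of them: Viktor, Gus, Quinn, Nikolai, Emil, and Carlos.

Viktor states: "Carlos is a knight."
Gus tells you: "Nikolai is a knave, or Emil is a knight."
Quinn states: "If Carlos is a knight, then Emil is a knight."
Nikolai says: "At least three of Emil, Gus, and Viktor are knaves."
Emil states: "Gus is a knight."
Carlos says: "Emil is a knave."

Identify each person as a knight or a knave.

Viktor: knave, Gus: knight, Quinn: knight, Nikolai: knave, Emil: knight, Carlos: knave

Consider Viktor. Suppose Viktor is a knight.
Then no assignment of the remaining roles makes every statement match its speaker's type — contradiction.
So Viktor is a knave.
Consider Gus. Suppose Gus is a knave.
Then no assignment of the remaining roles makes every statement match its speaker's type — contradiction.
So Gus is a knight.
With that fixed, Nikolai's statement is false, so Nikolai is a knave.
With that fixed, Emil's statement is true, so Emil is a knight.
With that fixed, Carlos's statement is false, so Carlos is a knave.
With that fixed, Quinn's statement is true, so Quinn is a knight.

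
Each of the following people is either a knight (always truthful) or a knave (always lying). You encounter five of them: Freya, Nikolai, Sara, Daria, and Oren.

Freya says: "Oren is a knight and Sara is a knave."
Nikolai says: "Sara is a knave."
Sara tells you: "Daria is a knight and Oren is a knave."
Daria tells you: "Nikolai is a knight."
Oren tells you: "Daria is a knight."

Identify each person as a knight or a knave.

Freya: knight, Nikolai: knight, Sara: knave, Daria: knight, Oren: knight

Consider Freya. Suppose Freya is a knave.
Then no assignment of the remaining roles makes every statement match its speaker's type — contradiction.
So Freya is a knight.
Consider Nikolai. Suppose Nikolai is a knave.
Then no assignment of the remaining roles makes every statement match its speaker's type — contradiction.
So Nikolai is a knight.
With that fixed, Daria's statement is true, so Daria is a knight.
With that fixed, Oren's statement is true, so Oren is a knight.
With that fixed, Sara's statement is false, so Sara is a knave.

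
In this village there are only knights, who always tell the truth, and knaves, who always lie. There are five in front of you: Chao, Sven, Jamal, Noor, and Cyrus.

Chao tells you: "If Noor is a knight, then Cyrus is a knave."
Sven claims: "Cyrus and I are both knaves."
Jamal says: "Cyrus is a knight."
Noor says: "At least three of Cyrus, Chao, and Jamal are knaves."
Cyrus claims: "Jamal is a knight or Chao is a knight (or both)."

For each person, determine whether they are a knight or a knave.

Chao: knight, Sven: knave, Jamal: knight, Noor: knave, Cyrus: knight

Consider Chao. Suppose Chao is a knave.
Then no assignment of the remaining roles makes every statement match its speaker's type — contradiction.
So Chao is a knight.
With that fixed, Noor's statement is false, so Noor is a knave.
With that fixed, Cyrus's statement is true, so Cyrus is a knight.
With that fixed, Sven's statement is false, so Sven is a knave.
With that fixed, Jamal's statement is true, so Jamal is a knight.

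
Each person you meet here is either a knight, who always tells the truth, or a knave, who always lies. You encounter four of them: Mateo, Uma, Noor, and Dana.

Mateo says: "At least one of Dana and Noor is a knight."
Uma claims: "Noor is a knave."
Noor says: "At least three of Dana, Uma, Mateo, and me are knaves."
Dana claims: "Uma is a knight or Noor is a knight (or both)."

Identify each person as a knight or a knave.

Mateo: knight, Uma: knight, Noor: knave, Dana: knight

Consider Mateo. Suppose Mateo is a knave.
Then no assignment of the remaining roles makes every statement match its speaker's type — contradiction.
So Mateo is a knight.
Consider Uma. Suppose Uma is a knave.
Then no assignment of the remaining roles makes every statement match its speaker's type — contradiction.
So Uma is a knight.
With that fixed, Noor's statement is false, so Noor is a knave.
With that fixed, Dana's statement is true, so Dana is a knight.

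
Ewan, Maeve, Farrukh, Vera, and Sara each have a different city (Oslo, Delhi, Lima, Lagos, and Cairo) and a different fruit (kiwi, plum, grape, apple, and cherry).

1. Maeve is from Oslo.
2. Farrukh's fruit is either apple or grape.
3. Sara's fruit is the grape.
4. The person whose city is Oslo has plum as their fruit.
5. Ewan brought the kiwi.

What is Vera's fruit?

cherry

With clues 1–3, apple and grape are impossible for Vera's fruit.
With clues 1–4, plum is impossible for Vera's fruit.
With clues 1–5, kiwi is impossible for Vera's fruit.
That leaves cherry.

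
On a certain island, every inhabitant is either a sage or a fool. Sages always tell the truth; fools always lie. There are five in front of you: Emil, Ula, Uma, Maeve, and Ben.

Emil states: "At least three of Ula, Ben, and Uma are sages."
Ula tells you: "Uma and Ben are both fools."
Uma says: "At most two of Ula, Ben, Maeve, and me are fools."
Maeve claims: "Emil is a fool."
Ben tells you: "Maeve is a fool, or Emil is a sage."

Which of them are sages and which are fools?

Emil: fool, Ula: fool, Uma: sage, Maeve: sage, Ben: fool

Consider Emil. Suppose Emil is a sage.
Then no assignment of the remaining roles makes every statement match its speaker's type — contradiction.
So Emil is a fool.
With that fixed, Maeve's statement is true, so Maeve is a sage.
With that fixed, Ben's statement is false, so Ben is a fool.
Consider Ula. Suppose Ula is a sage.
Then no assignment of the remaining roles makes every statement match its speaker's type — contradiction.
So Ula is a fool.
Consider Uma. Suppose Uma is a fool.
Then Ula's statement comes out true, contradicting Ula being a fool.
So Uma is a sage.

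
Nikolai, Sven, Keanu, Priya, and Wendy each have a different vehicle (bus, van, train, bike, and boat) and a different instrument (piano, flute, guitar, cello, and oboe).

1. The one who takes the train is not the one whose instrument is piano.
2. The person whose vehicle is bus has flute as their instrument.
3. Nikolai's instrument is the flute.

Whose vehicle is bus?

Nikolai

With clues 1–3, Keanu, Priya, Sven, and Wendy are impossible for the one with vehicle bus.
That leaves Nikolai.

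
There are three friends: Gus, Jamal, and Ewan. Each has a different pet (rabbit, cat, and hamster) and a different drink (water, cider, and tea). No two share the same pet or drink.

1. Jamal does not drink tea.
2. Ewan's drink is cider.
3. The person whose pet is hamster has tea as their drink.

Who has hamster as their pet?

Gus

With clues 1–3, Ewan and Jamal are impossible for the one with pet hamster.
That leaves Gus.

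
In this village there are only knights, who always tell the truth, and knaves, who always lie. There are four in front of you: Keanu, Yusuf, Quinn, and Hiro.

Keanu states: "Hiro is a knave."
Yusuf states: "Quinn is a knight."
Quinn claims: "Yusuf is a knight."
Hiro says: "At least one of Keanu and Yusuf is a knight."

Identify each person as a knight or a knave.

Consider Keanu. Suppose Keanu is a knight.
Then no assignment of the remaining roles makes every statement match its speaker's type — contradiction.
So Keanu is a knave.
Consider Yusuf. Suppose Yusuf is a knave.
Then no assignment of the remaining roles makes every statement match its speaker's type — contradiction.
So Yusuf is a knight.
With that fixed, Quinn's statement is true, so Quinn is a knight.
With that fixed, Hiro's statement is true, so Hiro is a knight.

Keanu: knave, Yusuf: knight, Quinn: knight, Hiro: knight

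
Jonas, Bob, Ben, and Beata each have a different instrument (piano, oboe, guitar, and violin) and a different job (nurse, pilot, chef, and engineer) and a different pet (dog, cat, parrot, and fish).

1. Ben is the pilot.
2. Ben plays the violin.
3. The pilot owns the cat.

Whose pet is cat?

With clues 1–3, Beata, Bob, and Jonas are impossible for the one with pet cat.
That leaves Ben.

Ben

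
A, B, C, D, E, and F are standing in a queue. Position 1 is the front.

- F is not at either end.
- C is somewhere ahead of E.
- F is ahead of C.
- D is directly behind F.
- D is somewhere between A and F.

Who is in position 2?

F

With clues 1–3, C and E are ruled out for position 2.
With clues 1–4, D is ruled out for position 2.
With clues 1–5, A and B are ruled out for position 2.
So position 2 is F.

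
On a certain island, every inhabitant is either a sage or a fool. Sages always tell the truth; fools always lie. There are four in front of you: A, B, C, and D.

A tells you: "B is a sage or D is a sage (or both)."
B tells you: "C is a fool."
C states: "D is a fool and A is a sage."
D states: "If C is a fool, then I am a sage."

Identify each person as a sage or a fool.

A: sage, B: sage, C: fool, D: sage

Consider A. Suppose A is a fool.
Then no assignment of the remaining roles makes every statement match its speaker's type — contradiction.
So A is a sage.
Consider B. Suppose B is a fool.
Then no assignment of the remaining roles makes every statement match its speaker's type — contradiction.
So B is a sage.
Consider C. Suppose C is a sage.
Then B's statement comes out false, contradicting B being a sage.
So C is a fool.
Consider D. Suppose D is a fool.
Then C's statement comes out true, contradicting C being a fool.
So D is a sage.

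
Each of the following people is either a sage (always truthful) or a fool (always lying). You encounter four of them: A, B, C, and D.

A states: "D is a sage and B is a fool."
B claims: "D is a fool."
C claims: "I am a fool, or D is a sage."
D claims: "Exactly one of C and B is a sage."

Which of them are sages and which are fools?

A: sage, B: fool, C: sage, D: sage

Consider A. Suppose A is a fool.
Then no assignment of the remaining roles makes every statement match its speaker's type — contradiction.
So A is a sage.
Consider B. Suppose B is a sage.
Then A's statement comes out false, contradicting A being a sage.
So B is a fool.
Consider C. Suppose C is a fool.
Then C's own statement would have to be false, but it can't be — contradiction.
So C is a sage.
With that fixed, D's statement is true, so D is a sage.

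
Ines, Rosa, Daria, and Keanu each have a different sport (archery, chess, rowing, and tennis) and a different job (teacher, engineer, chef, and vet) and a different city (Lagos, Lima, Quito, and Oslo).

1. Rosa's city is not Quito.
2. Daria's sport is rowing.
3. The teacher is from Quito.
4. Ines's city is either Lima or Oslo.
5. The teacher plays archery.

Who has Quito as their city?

Keanu

Clue 1 rules out Rosa for the one with city Quito.
With clues 1–4, Ines is impossible for the one with city Quito.
With clues 1–5, Daria is impossible for the one with city Quito.
That leaves Keanu.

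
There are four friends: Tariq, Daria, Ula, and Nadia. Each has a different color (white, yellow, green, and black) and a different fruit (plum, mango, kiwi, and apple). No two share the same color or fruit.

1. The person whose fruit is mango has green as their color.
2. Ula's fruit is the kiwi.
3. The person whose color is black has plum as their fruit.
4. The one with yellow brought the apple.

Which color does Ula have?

With clues 1–2, green is impossible for Ula's color.
With clues 1–3, black is impossible for Ula's color.
With clues 1–4, yellow is impossible for Ula's color.
That leaves white.

white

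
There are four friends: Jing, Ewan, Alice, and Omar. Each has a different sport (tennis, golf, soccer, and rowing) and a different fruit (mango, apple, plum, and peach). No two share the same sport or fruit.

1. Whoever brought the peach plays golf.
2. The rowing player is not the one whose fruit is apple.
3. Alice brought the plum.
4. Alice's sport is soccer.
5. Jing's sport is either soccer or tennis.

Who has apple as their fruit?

With clues 1–3, Alice is impossible for the one with fruit apple.
With clues 1–5, Ewan and Omar are impossible for the one with fruit apple.
That leaves Jing.

Jing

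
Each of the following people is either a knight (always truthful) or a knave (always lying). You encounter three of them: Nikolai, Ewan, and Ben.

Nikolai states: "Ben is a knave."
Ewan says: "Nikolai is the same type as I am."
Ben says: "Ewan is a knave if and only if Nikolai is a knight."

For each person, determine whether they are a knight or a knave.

Consider Nikolai. Suppose Nikolai is a knave.
Then whichever role Ewan has, Ewan's statement has the wrong truth value — contradiction.
So Nikolai is a knight.
Consider Ewan. Suppose Ewan is a knave.
Then no assignment of the remaining roles makes every statement match its speaker's type — contradiction.
So Ewan is a knight.
With that fixed, Ben's statement is false, so Ben is a knave.

Nikolai: knight, Ewan: knight, Ben: knave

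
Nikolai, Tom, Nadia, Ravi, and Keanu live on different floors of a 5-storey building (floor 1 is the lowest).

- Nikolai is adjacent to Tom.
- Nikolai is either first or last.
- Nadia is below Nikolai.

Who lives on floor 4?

With clues 1–2, Nikolai is ruled out for floor 4.
With clues 1–3, Keanu, Nadia, and Ravi are ruled out for floor 4.
So floor 4 is Tom.

Tom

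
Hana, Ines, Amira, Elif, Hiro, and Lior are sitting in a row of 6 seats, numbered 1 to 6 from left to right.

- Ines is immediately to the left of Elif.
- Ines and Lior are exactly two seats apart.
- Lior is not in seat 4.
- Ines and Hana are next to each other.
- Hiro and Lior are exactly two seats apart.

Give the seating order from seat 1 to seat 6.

Hiro, Amira, Lior, Hana, Ines, Elif

From clue 1: Ines is in {1,2,3,4,5}.
From clues 1–3: Ines is in {1,3,4,5}.
From clues 1–4: Hana is in {2,3,4}.
From clues 1–5: Hiro → seat 1, Amira → seat 2, Lior → seat 3, Hana → seat 4, Ines → seat 5, Elif → seat 6.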